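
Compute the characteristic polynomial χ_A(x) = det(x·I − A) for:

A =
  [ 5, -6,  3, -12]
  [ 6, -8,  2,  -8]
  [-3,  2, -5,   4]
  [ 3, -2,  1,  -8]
x^4 + 16*x^3 + 96*x^2 + 256*x + 256

Expanding det(x·I − A) (e.g. by cofactor expansion or by noting that A is similar to its Jordan form J, which has the same characteristic polynomial as A) gives
  χ_A(x) = x^4 + 16*x^3 + 96*x^2 + 256*x + 256
which factors as (x + 4)^4. The eigenvalues (with algebraic multiplicities) are λ = -4 with multiplicity 4.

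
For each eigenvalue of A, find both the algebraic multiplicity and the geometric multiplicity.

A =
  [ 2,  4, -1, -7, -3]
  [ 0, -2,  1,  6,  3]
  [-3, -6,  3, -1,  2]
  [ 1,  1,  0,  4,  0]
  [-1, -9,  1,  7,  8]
λ = 3: alg = 5, geom = 2

Step 1 — factor the characteristic polynomial to read off the algebraic multiplicities:
  χ_A(x) = (x - 3)^5

Step 2 — compute geometric multiplicities via the rank-nullity identity g(λ) = n − rank(A − λI):
  rank(A − (3)·I) = 3, so dim ker(A − (3)·I) = n − 3 = 2

Summary:
  λ = 3: algebraic multiplicity = 5, geometric multiplicity = 2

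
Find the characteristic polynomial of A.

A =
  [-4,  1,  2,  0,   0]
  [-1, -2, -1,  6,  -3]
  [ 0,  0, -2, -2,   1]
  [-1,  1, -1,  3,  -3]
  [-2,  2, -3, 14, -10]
x^5 + 15*x^4 + 90*x^3 + 270*x^2 + 405*x + 243

Expanding det(x·I − A) (e.g. by cofactor expansion or by noting that A is similar to its Jordan form J, which has the same characteristic polynomial as A) gives
  χ_A(x) = x^5 + 15*x^4 + 90*x^3 + 270*x^2 + 405*x + 243
which factors as (x + 3)^5. The eigenvalues (with algebraic multiplicities) are λ = -3 with multiplicity 5.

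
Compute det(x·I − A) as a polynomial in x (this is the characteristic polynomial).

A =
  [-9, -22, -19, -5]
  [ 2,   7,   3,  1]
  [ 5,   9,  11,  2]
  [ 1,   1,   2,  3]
x^4 - 12*x^3 + 54*x^2 - 108*x + 81

Expanding det(x·I − A) (e.g. by cofactor expansion or by noting that A is similar to its Jordan form J, which has the same characteristic polynomial as A) gives
  χ_A(x) = x^4 - 12*x^3 + 54*x^2 - 108*x + 81
which factors as (x - 3)^4. The eigenvalues (with algebraic multiplicities) are λ = 3 with multiplicity 4.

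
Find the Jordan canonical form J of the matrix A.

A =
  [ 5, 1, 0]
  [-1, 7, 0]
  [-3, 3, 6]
J_2(6) ⊕ J_1(6)

The characteristic polynomial is
  det(x·I − A) = x^3 - 18*x^2 + 108*x - 216 = (x - 6)^3

Eigenvalues and multiplicities (the geometric multiplicity of λ is n − rank(A − λI), which equals the number of Jordan blocks for λ):
  λ = 6: algebraic multiplicity = 3, geometric multiplicity = 2

Determining the block sizes for each eigenvalue:
  λ = 6: 2 blocks summing to 3 forces exactly one block of size 2 and the rest size 1 → block sizes [2, 1]

Assembling the blocks gives a Jordan form
J =
  [6, 1, 0]
  [0, 6, 0]
  [0, 0, 6]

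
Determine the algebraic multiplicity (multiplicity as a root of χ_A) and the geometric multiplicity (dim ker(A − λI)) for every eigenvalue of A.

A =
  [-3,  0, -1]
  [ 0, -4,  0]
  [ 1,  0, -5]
λ = -4: alg = 3, geom = 2

Step 1 — factor the characteristic polynomial to read off the algebraic multiplicities:
  χ_A(x) = (x + 4)^3

Step 2 — compute geometric multiplicities via the rank-nullity identity g(λ) = n − rank(A − λI):
  rank(A − (-4)·I) = 1, so dim ker(A − (-4)·I) = n − 1 = 2

Summary:
  λ = -4: algebraic multiplicity = 3, geometric multiplicity = 2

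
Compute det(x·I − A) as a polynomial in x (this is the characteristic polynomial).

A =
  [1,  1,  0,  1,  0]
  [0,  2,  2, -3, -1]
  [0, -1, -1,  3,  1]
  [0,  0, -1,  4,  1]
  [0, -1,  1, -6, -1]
x^5 - 5*x^4 + 10*x^3 - 10*x^2 + 5*x - 1

Expanding det(x·I − A) (e.g. by cofactor expansion or by noting that A is similar to its Jordan form J, which has the same characteristic polynomial as A) gives
  χ_A(x) = x^5 - 5*x^4 + 10*x^3 - 10*x^2 + 5*x - 1
which factors as (x - 1)^5. The eigenvalues (with algebraic multiplicities) are λ = 1 with multiplicity 5.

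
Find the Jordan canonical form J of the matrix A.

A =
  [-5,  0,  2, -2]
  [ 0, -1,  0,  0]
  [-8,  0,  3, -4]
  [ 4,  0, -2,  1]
J_1(-1) ⊕ J_1(-1) ⊕ J_1(-1) ⊕ J_1(1)

The characteristic polynomial is
  det(x·I − A) = x^4 + 2*x^3 - 2*x - 1 = (x - 1)*(x + 1)^3

Eigenvalues and multiplicities (the geometric multiplicity of λ is n − rank(A − λI), which equals the number of Jordan blocks for λ):
  λ = -1: algebraic multiplicity = 3, geometric multiplicity = 3
  λ = 1: algebraic multiplicity = 1, geometric multiplicity = 1

Determining the block sizes for each eigenvalue:
  λ = -1: gm = am = 3, so every block has size 1 → block sizes [1, 1, 1]
  λ = 1: one block (gm = 1), so the single block has size am = 1 → block sizes [1]

Assembling the blocks gives a Jordan form
J =
  [-1,  0,  0, 0]
  [ 0, -1,  0, 0]
  [ 0,  0, -1, 0]
  [ 0,  0,  0, 1]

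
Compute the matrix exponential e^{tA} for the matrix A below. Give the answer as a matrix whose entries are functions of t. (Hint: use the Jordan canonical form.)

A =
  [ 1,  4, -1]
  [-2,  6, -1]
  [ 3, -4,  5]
e^{tA} =
  [-t^2*exp(4*t) - 3*t*exp(4*t) + exp(4*t), 4*t*exp(4*t), -t^2*exp(4*t) - t*exp(4*t)]
  [-t^2*exp(4*t)/2 - 2*t*exp(4*t), 2*t*exp(4*t) + exp(4*t), -t^2*exp(4*t)/2 - t*exp(4*t)]
  [t^2*exp(4*t) + 3*t*exp(4*t), -4*t*exp(4*t), t^2*exp(4*t) + t*exp(4*t) + exp(4*t)]

Strategy: write A = P · J · P⁻¹ where J is a Jordan canonical form, so e^{tA} = P · e^{tJ} · P⁻¹, and e^{tJ} can be computed block-by-block.

A has Jordan form
J =
  [4, 1, 0]
  [0, 4, 1]
  [0, 0, 4]
(up to reordering of blocks).

Per-block formulas:
  For a 3×3 Jordan block J_3(4): exp(t · J_3(4)) = e^(4t)·(I + t·N + (t^2/2)·N^2), where N is the 3×3 nilpotent shift.

After assembling e^{tJ} and conjugating by P, we get:

e^{tA} =
  [-t^2*exp(4*t) - 3*t*exp(4*t) + exp(4*t), 4*t*exp(4*t), -t^2*exp(4*t) - t*exp(4*t)]
  [-t^2*exp(4*t)/2 - 2*t*exp(4*t), 2*t*exp(4*t) + exp(4*t), -t^2*exp(4*t)/2 - t*exp(4*t)]
  [t^2*exp(4*t) + 3*t*exp(4*t), -4*t*exp(4*t), t^2*exp(4*t) + t*exp(4*t) + exp(4*t)]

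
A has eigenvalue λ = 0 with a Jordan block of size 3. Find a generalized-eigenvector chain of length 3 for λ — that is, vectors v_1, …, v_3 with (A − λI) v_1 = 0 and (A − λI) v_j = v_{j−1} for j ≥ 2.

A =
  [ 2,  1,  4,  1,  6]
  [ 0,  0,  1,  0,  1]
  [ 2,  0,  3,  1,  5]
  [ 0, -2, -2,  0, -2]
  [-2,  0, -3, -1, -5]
A Jordan chain for λ = 0 of length 3:
v_1 = (1, 0, 0, -2, 0)ᵀ
v_2 = (4, 1, 3, -2, -3)ᵀ
v_3 = (0, 0, 1, 0, 0)ᵀ

Let N = A − (0)·I. We want v_3 with N^3 v_3 = 0 but N^2 v_3 ≠ 0; then v_{j-1} := N · v_j for j = 3, …, 2.

Pick v_3 = (0, 0, 1, 0, 0)ᵀ.
Then v_2 = N · v_3 = (4, 1, 3, -2, -3)ᵀ.
Then v_1 = N · v_2 = (1, 0, 0, -2, 0)ᵀ.

Sanity check: (A − (0)·I) v_1 = (0, 0, 0, 0, 0)ᵀ = 0. ✓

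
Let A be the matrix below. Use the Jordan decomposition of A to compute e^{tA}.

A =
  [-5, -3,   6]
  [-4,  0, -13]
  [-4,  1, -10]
e^{tA} =
  [-6*t^2*exp(-5*t) + exp(-5*t), -9*t^2*exp(-5*t)/2 - 3*t*exp(-5*t), 9*t^2*exp(-5*t)/2 + 6*t*exp(-5*t)]
  [16*t^2*exp(-5*t) - 4*t*exp(-5*t), 12*t^2*exp(-5*t) + 5*t*exp(-5*t) + exp(-5*t), -12*t^2*exp(-5*t) - 13*t*exp(-5*t)]
  [8*t^2*exp(-5*t) - 4*t*exp(-5*t), 6*t^2*exp(-5*t) + t*exp(-5*t), -6*t^2*exp(-5*t) - 5*t*exp(-5*t) + exp(-5*t)]

Strategy: write A = P · J · P⁻¹ where J is a Jordan canonical form, so e^{tA} = P · e^{tJ} · P⁻¹, and e^{tJ} can be computed block-by-block.

A has Jordan form
J =
  [-5,  1,  0]
  [ 0, -5,  1]
  [ 0,  0, -5]
(up to reordering of blocks).

Per-block formulas:
  For a 3×3 Jordan block J_3(-5): exp(t · J_3(-5)) = e^(-5t)·(I + t·N + (t^2/2)·N^2), where N is the 3×3 nilpotent shift.

After assembling e^{tJ} and conjugating by P, we get:

e^{tA} =
  [-6*t^2*exp(-5*t) + exp(-5*t), -9*t^2*exp(-5*t)/2 - 3*t*exp(-5*t), 9*t^2*exp(-5*t)/2 + 6*t*exp(-5*t)]
  [16*t^2*exp(-5*t) - 4*t*exp(-5*t), 12*t^2*exp(-5*t) + 5*t*exp(-5*t) + exp(-5*t), -12*t^2*exp(-5*t) - 13*t*exp(-5*t)]
  [8*t^2*exp(-5*t) - 4*t*exp(-5*t), 6*t^2*exp(-5*t) + t*exp(-5*t), -6*t^2*exp(-5*t) - 5*t*exp(-5*t) + exp(-5*t)]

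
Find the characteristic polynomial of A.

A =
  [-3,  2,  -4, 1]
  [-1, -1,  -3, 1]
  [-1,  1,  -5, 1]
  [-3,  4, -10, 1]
x^4 + 8*x^3 + 24*x^2 + 32*x + 16

Expanding det(x·I − A) (e.g. by cofactor expansion or by noting that A is similar to its Jordan form J, which has the same characteristic polynomial as A) gives
  χ_A(x) = x^4 + 8*x^3 + 24*x^2 + 32*x + 16
which factors as (x + 2)^4. The eigenvalues (with algebraic multiplicities) are λ = -2 with multiplicity 4.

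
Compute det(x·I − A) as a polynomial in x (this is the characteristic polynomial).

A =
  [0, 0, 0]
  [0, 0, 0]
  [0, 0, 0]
x^3

Expanding det(x·I − A) (e.g. by cofactor expansion or by noting that A is similar to its Jordan form J, which has the same characteristic polynomial as A) gives
  χ_A(x) = x^3
which factors as x^3. The eigenvalues (with algebraic multiplicities) are λ = 0 with multiplicity 3.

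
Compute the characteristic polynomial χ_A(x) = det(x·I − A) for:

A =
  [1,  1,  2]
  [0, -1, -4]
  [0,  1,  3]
x^3 - 3*x^2 + 3*x - 1

Expanding det(x·I − A) (e.g. by cofactor expansion or by noting that A is similar to its Jordan form J, which has the same characteristic polynomial as A) gives
  χ_A(x) = x^3 - 3*x^2 + 3*x - 1
which factors as (x - 1)^3. The eigenvalues (with algebraic multiplicities) are λ = 1 with multiplicity 3.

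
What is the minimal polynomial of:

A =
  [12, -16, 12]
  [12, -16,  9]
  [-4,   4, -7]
x^2 + 7*x + 12

The characteristic polynomial is χ_A(x) = (x + 3)*(x + 4)^2, so the eigenvalues are known. The minimal polynomial is
  m_A(x) = Π_λ (x − λ)^{k_λ}
where k_λ is the size of the *largest* Jordan block for λ (equivalently, the smallest k with (A − λI)^k v = 0 for every generalised eigenvector v of λ).

  λ = -4: largest Jordan block has size 1, contributing (x + 4)
  λ = -3: largest Jordan block has size 1, contributing (x + 3)

So m_A(x) = (x + 3)*(x + 4) = x^2 + 7*x + 12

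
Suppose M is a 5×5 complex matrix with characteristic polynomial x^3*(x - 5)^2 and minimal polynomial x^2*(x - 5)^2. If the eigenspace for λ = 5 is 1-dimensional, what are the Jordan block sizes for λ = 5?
Block sizes for λ = 5: [2]

Step 1 — from the characteristic polynomial, algebraic multiplicity of λ = 5 is 2. From dim ker(M − (5)·I) = 1, there are exactly 1 Jordan blocks for λ = 5.
Step 2 — from the minimal polynomial, the factor (x − 5)^2 tells us the largest block for λ = 5 has size 2.
Step 3 — with total size 2, 1 blocks, and largest block 2, the block sizes (in nonincreasing order) are [2].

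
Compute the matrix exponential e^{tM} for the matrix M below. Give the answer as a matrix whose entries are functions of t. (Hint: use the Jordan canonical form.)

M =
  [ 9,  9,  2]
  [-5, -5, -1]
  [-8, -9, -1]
e^{tM} =
  [3*t^2*exp(t)/2 + 8*t*exp(t) + exp(t), 9*t*exp(t), 3*t^2*exp(t)/2 + 2*t*exp(t)]
  [-t^2*exp(t) - 5*t*exp(t), -6*t*exp(t) + exp(t), -t^2*exp(t) - t*exp(t)]
  [-3*t^2*exp(t)/2 - 8*t*exp(t), -9*t*exp(t), -3*t^2*exp(t)/2 - 2*t*exp(t) + exp(t)]

Strategy: write M = P · J · P⁻¹ where J is a Jordan canonical form, so e^{tM} = P · e^{tJ} · P⁻¹, and e^{tJ} can be computed block-by-block.

M has Jordan form
J =
  [1, 1, 0]
  [0, 1, 1]
  [0, 0, 1]
(up to reordering of blocks).

Per-block formulas:
  For a 3×3 Jordan block J_3(1): exp(t · J_3(1)) = e^(1t)·(I + t·N + (t^2/2)·N^2), where N is the 3×3 nilpotent shift.

After assembling e^{tJ} and conjugating by P, we get:

e^{tM} =
  [3*t^2*exp(t)/2 + 8*t*exp(t) + exp(t), 9*t*exp(t), 3*t^2*exp(t)/2 + 2*t*exp(t)]
  [-t^2*exp(t) - 5*t*exp(t), -6*t*exp(t) + exp(t), -t^2*exp(t) - t*exp(t)]
  [-3*t^2*exp(t)/2 - 8*t*exp(t), -9*t*exp(t), -3*t^2*exp(t)/2 - 2*t*exp(t) + exp(t)]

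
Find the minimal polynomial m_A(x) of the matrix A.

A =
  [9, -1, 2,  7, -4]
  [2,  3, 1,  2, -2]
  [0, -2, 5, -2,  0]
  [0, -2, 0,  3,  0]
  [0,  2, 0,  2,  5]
x^3 - 15*x^2 + 75*x - 125

The characteristic polynomial is χ_A(x) = (x - 5)^5, so the eigenvalues are known. The minimal polynomial is
  m_A(x) = Π_λ (x − λ)^{k_λ}
where k_λ is the size of the *largest* Jordan block for λ (equivalently, the smallest k with (A − λI)^k v = 0 for every generalised eigenvector v of λ).

  λ = 5: largest Jordan block has size 3, contributing (x − 5)^3

So m_A(x) = (x - 5)^3 = x^3 - 15*x^2 + 75*x - 125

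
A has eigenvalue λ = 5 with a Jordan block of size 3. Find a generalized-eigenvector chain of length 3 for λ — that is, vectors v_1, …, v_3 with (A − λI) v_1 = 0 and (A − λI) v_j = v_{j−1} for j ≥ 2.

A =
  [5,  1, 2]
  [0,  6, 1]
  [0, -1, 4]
A Jordan chain for λ = 5 of length 3:
v_1 = (-1, 0, 0)ᵀ
v_2 = (1, 1, -1)ᵀ
v_3 = (0, 1, 0)ᵀ

Let N = A − (5)·I. We want v_3 with N^3 v_3 = 0 but N^2 v_3 ≠ 0; then v_{j-1} := N · v_j for j = 3, …, 2.

Pick v_3 = (0, 1, 0)ᵀ.
Then v_2 = N · v_3 = (1, 1, -1)ᵀ.
Then v_1 = N · v_2 = (-1, 0, 0)ᵀ.

Sanity check: (A − (5)·I) v_1 = (0, 0, 0)ᵀ = 0. ✓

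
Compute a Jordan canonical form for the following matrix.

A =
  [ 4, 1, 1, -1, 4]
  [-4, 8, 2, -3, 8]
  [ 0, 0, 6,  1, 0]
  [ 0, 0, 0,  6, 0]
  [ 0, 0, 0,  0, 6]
J_2(6) ⊕ J_2(6) ⊕ J_1(6)

The characteristic polynomial is
  det(x·I − A) = x^5 - 30*x^4 + 360*x^3 - 2160*x^2 + 6480*x - 7776 = (x - 6)^5

Eigenvalues and multiplicities (the geometric multiplicity of λ is n − rank(A − λI), which equals the number of Jordan blocks for λ):
  λ = 6: algebraic multiplicity = 5, geometric multiplicity = 3

Determining the block sizes for each eigenvalue:
  λ = 6: with am = 5 and gm = 3, the partition is not yet determined (e.g. several partitions of 5 into 3 parts exist). Let N = A − (6)·I. Computing rank(N^1) = 2, rank(N^2) = 0; the number of blocks of size ≥ j is rank(N^{j−1}) − rank(N^j), giving [3, 2]. So we have 2 block(s) of size 2, 1 block(s) of size 1 → block sizes [2, 2, 1]

Assembling the blocks gives a Jordan form
J =
  [6, 1, 0, 0, 0]
  [0, 6, 0, 0, 0]
  [0, 0, 6, 1, 0]
  [0, 0, 0, 6, 0]
  [0, 0, 0, 0, 6]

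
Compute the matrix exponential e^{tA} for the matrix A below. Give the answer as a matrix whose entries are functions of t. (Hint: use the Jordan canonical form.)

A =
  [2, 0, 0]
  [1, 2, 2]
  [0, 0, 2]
e^{tA} =
  [exp(2*t), 0, 0]
  [t*exp(2*t), exp(2*t), 2*t*exp(2*t)]
  [0, 0, exp(2*t)]

Strategy: write A = P · J · P⁻¹ where J is a Jordan canonical form, so e^{tA} = P · e^{tJ} · P⁻¹, and e^{tJ} can be computed block-by-block.

A has Jordan form
J =
  [2, 1, 0]
  [0, 2, 0]
  [0, 0, 2]
(up to reordering of blocks).

Per-block formulas:
  For a 1×1 block at λ = 2: exp(t · [2]) = [e^(2t)].
  For a 2×2 Jordan block J_2(2): exp(t · J_2(2)) = e^(2t)·(I + t·N), where N is the 2×2 nilpotent shift.

After assembling e^{tJ} and conjugating by P, we get:

e^{tA} =
  [exp(2*t), 0, 0]
  [t*exp(2*t), exp(2*t), 2*t*exp(2*t)]
  [0, 0, exp(2*t)]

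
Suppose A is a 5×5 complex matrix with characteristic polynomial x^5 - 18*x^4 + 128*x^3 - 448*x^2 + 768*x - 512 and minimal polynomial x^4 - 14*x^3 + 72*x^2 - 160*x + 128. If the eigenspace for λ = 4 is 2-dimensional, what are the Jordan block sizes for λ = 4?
Block sizes for λ = 4: [3, 1]

Step 1 — from the characteristic polynomial, algebraic multiplicity of λ = 4 is 4. From dim ker(A − (4)·I) = 2, there are exactly 2 Jordan blocks for λ = 4.
Step 2 — from the minimal polynomial, the factor (x − 4)^3 tells us the largest block for λ = 4 has size 3.
Step 3 — with total size 4, 2 blocks, and largest block 3, the block sizes (in nonincreasing order) are [3, 1].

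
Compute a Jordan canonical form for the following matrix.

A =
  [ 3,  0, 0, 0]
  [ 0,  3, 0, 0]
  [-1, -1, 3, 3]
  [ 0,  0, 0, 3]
J_2(3) ⊕ J_1(3) ⊕ J_1(3)

The characteristic polynomial is
  det(x·I − A) = x^4 - 12*x^3 + 54*x^2 - 108*x + 81 = (x - 3)^4

Eigenvalues and multiplicities (the geometric multiplicity of λ is n − rank(A − λI), which equals the number of Jordan blocks for λ):
  λ = 3: algebraic multiplicity = 4, geometric multiplicity = 3

Determining the block sizes for each eigenvalue:
  λ = 3: 3 blocks summing to 4 forces exactly one block of size 2 and the rest size 1 → block sizes [2, 1, 1]

Assembling the blocks gives a Jordan form
J =
  [3, 1, 0, 0]
  [0, 3, 0, 0]
  [0, 0, 3, 0]
  [0, 0, 0, 3]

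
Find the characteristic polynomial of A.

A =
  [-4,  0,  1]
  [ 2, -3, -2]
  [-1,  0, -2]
x^3 + 9*x^2 + 27*x + 27

Expanding det(x·I − A) (e.g. by cofactor expansion or by noting that A is similar to its Jordan form J, which has the same characteristic polynomial as A) gives
  χ_A(x) = x^3 + 9*x^2 + 27*x + 27
which factors as (x + 3)^3. The eigenvalues (with algebraic multiplicities) are λ = -3 with multiplicity 3.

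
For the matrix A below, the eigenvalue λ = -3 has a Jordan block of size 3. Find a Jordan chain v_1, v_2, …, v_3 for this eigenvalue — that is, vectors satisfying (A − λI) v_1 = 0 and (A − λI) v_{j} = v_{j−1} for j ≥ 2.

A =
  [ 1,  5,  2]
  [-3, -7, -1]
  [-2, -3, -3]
A Jordan chain for λ = -3 of length 3:
v_1 = (-3, 2, 1)ᵀ
v_2 = (4, -3, -2)ᵀ
v_3 = (1, 0, 0)ᵀ

Let N = A − (-3)·I. We want v_3 with N^3 v_3 = 0 but N^2 v_3 ≠ 0; then v_{j-1} := N · v_j for j = 3, …, 2.

Pick v_3 = (1, 0, 0)ᵀ.
Then v_2 = N · v_3 = (4, -3, -2)ᵀ.
Then v_1 = N · v_2 = (-3, 2, 1)ᵀ.

Sanity check: (A − (-3)·I) v_1 = (0, 0, 0)ᵀ = 0. ✓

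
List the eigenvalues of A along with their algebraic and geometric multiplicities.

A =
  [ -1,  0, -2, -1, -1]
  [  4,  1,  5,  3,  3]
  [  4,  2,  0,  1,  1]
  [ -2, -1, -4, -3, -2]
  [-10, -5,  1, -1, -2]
λ = -1: alg = 5, geom = 2

Step 1 — factor the characteristic polynomial to read off the algebraic multiplicities:
  χ_A(x) = (x + 1)^5

Step 2 — compute geometric multiplicities via the rank-nullity identity g(λ) = n − rank(A − λI):
  rank(A − (-1)·I) = 3, so dim ker(A − (-1)·I) = n − 3 = 2

Summary:
  λ = -1: algebraic multiplicity = 5, geometric multiplicity = 2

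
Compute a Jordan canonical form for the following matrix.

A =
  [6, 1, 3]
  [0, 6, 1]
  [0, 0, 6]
J_3(6)

The characteristic polynomial is
  det(x·I − A) = x^3 - 18*x^2 + 108*x - 216 = (x - 6)^3

Eigenvalues and multiplicities (the geometric multiplicity of λ is n − rank(A − λI), which equals the number of Jordan blocks for λ):
  λ = 6: algebraic multiplicity = 3, geometric multiplicity = 1

Determining the block sizes for each eigenvalue:
  λ = 6: one block (gm = 1), so the single block has size am = 3 → block sizes [3]

Assembling the blocks gives a Jordan form
J =
  [6, 1, 0]
  [0, 6, 1]
  [0, 0, 6]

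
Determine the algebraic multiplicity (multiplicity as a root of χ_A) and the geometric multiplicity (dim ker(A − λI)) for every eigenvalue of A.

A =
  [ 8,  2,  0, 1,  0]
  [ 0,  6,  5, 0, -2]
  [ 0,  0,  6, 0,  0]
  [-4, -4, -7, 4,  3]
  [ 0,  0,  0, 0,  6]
λ = 6: alg = 5, geom = 2

Step 1 — factor the characteristic polynomial to read off the algebraic multiplicities:
  χ_A(x) = (x - 6)^5

Step 2 — compute geometric multiplicities via the rank-nullity identity g(λ) = n − rank(A − λI):
  rank(A − (6)·I) = 3, so dim ker(A − (6)·I) = n − 3 = 2

Summary:
  λ = 6: algebraic multiplicity = 5, geometric multiplicity = 2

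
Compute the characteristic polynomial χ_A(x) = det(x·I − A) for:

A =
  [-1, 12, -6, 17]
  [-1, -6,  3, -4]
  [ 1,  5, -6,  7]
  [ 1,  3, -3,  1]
x^4 + 12*x^3 + 54*x^2 + 108*x + 81

Expanding det(x·I − A) (e.g. by cofactor expansion or by noting that A is similar to its Jordan form J, which has the same characteristic polynomial as A) gives
  χ_A(x) = x^4 + 12*x^3 + 54*x^2 + 108*x + 81
which factors as (x + 3)^4. The eigenvalues (with algebraic multiplicities) are λ = -3 with multiplicity 4.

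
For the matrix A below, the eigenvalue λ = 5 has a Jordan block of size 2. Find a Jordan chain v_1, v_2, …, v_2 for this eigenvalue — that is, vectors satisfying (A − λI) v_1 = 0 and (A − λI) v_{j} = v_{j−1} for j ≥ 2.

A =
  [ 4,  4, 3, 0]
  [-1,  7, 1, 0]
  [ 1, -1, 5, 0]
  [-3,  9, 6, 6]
A Jordan chain for λ = 5 of length 2:
v_1 = (-1, -1, 1, 0)ᵀ
v_2 = (1, 0, 0, 3)ᵀ

Let N = A − (5)·I. We want v_2 with N^2 v_2 = 0 but N^1 v_2 ≠ 0; then v_{j-1} := N · v_j for j = 2, …, 2.

Pick v_2 = (1, 0, 0, 3)ᵀ.
Then v_1 = N · v_2 = (-1, -1, 1, 0)ᵀ.

Sanity check: (A − (5)·I) v_1 = (0, 0, 0, 0)ᵀ = 0. ✓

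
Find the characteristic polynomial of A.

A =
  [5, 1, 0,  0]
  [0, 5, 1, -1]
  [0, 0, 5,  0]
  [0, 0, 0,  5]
x^4 - 20*x^3 + 150*x^2 - 500*x + 625

Expanding det(x·I − A) (e.g. by cofactor expansion or by noting that A is similar to its Jordan form J, which has the same characteristic polynomial as A) gives
  χ_A(x) = x^4 - 20*x^3 + 150*x^2 - 500*x + 625
which factors as (x - 5)^4. The eigenvalues (with algebraic multiplicities) are λ = 5 with multiplicity 4.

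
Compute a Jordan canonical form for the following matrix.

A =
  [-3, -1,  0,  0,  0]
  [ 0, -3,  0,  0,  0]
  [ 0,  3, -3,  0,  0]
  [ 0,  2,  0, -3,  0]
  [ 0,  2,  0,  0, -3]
J_2(-3) ⊕ J_1(-3) ⊕ J_1(-3) ⊕ J_1(-3)

The characteristic polynomial is
  det(x·I − A) = x^5 + 15*x^4 + 90*x^3 + 270*x^2 + 405*x + 243 = (x + 3)^5

Eigenvalues and multiplicities (the geometric multiplicity of λ is n − rank(A − λI), which equals the number of Jordan blocks for λ):
  λ = -3: algebraic multiplicity = 5, geometric multiplicity = 4

Determining the block sizes for each eigenvalue:
  λ = -3: 4 blocks summing to 5 forces exactly one block of size 2 and the rest size 1 → block sizes [2, 1, 1, 1]

Assembling the blocks gives a Jordan form
J =
  [-3,  1,  0,  0,  0]
  [ 0, -3,  0,  0,  0]
  [ 0,  0, -3,  0,  0]
  [ 0,  0,  0, -3,  0]
  [ 0,  0,  0,  0, -3]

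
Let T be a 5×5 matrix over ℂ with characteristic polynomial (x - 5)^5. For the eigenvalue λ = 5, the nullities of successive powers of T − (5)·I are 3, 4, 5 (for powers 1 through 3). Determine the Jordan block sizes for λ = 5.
Block sizes for λ = 5: [3, 1, 1]

From the dimensions of kernels of powers, the number of Jordan blocks of size at least j is d_j − d_{j−1} where d_j = dim ker(N^j) (with d_0 = 0). Computing the differences gives [3, 1, 1].
The number of blocks of size exactly k is (#blocks of size ≥ k) − (#blocks of size ≥ k + 1), so the partition is: 2 block(s) of size 1, 1 block(s) of size 3.
In nonincreasing order the block sizes are [3, 1, 1].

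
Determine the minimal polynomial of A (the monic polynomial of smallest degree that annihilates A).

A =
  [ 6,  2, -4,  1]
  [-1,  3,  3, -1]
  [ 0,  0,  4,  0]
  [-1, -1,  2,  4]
x^4 - 17*x^3 + 108*x^2 - 304*x + 320

The characteristic polynomial is χ_A(x) = (x - 5)*(x - 4)^3, so the eigenvalues are known. The minimal polynomial is
  m_A(x) = Π_λ (x − λ)^{k_λ}
where k_λ is the size of the *largest* Jordan block for λ (equivalently, the smallest k with (A − λI)^k v = 0 for every generalised eigenvector v of λ).

  λ = 4: largest Jordan block has size 3, contributing (x − 4)^3
  λ = 5: largest Jordan block has size 1, contributing (x − 5)

So m_A(x) = (x - 5)*(x - 4)^3 = x^4 - 17*x^3 + 108*x^2 - 304*x + 320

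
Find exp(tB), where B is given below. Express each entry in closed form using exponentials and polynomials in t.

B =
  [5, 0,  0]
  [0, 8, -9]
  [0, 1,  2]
e^{tB} =
  [exp(5*t), 0, 0]
  [0, 3*t*exp(5*t) + exp(5*t), -9*t*exp(5*t)]
  [0, t*exp(5*t), -3*t*exp(5*t) + exp(5*t)]

Strategy: write B = P · J · P⁻¹ where J is a Jordan canonical form, so e^{tB} = P · e^{tJ} · P⁻¹, and e^{tJ} can be computed block-by-block.

B has Jordan form
J =
  [5, 1, 0]
  [0, 5, 0]
  [0, 0, 5]
(up to reordering of blocks).

Per-block formulas:
  For a 2×2 Jordan block J_2(5): exp(t · J_2(5)) = e^(5t)·(I + t·N), where N is the 2×2 nilpotent shift.
  For a 1×1 block at λ = 5: exp(t · [5]) = [e^(5t)].

After assembling e^{tJ} and conjugating by P, we get:

e^{tB} =
  [exp(5*t), 0, 0]
  [0, 3*t*exp(5*t) + exp(5*t), -9*t*exp(5*t)]
  [0, t*exp(5*t), -3*t*exp(5*t) + exp(5*t)]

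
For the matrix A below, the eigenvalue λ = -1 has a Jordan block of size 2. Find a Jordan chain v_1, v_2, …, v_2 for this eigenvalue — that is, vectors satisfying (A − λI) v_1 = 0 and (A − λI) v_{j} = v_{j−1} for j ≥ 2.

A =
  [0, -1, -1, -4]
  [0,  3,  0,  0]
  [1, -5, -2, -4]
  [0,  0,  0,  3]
A Jordan chain for λ = -1 of length 2:
v_1 = (1, 0, 1, 0)ᵀ
v_2 = (1, 0, 0, 0)ᵀ

Let N = A − (-1)·I. We want v_2 with N^2 v_2 = 0 but N^1 v_2 ≠ 0; then v_{j-1} := N · v_j for j = 2, …, 2.

Pick v_2 = (1, 0, 0, 0)ᵀ.
Then v_1 = N · v_2 = (1, 0, 1, 0)ᵀ.

Sanity check: (A − (-1)·I) v_1 = (0, 0, 0, 0)ᵀ = 0. ✓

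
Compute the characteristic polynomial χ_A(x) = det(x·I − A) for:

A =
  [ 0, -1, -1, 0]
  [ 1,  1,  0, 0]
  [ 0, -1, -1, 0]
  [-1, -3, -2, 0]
x^4

Expanding det(x·I − A) (e.g. by cofactor expansion or by noting that A is similar to its Jordan form J, which has the same characteristic polynomial as A) gives
  χ_A(x) = x^4
which factors as x^4. The eigenvalues (with algebraic multiplicities) are λ = 0 with multiplicity 4.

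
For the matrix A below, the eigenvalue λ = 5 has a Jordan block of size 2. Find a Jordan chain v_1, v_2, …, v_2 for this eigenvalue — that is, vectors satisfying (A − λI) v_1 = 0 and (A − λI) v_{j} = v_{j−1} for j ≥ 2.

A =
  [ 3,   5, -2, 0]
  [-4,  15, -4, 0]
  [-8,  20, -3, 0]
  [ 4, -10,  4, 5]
A Jordan chain for λ = 5 of length 2:
v_1 = (-2, -4, -8, 4)ᵀ
v_2 = (1, 0, 0, 0)ᵀ

Let N = A − (5)·I. We want v_2 with N^2 v_2 = 0 but N^1 v_2 ≠ 0; then v_{j-1} := N · v_j for j = 2, …, 2.

Pick v_2 = (1, 0, 0, 0)ᵀ.
Then v_1 = N · v_2 = (-2, -4, -8, 4)ᵀ.

Sanity check: (A − (5)·I) v_1 = (0, 0, 0, 0)ᵀ = 0. ✓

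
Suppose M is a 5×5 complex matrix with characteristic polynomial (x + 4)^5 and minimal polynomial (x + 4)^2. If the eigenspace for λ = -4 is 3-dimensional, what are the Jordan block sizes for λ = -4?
Block sizes for λ = -4: [2, 2, 1]

Step 1 — from the characteristic polynomial, algebraic multiplicity of λ = -4 is 5. From dim ker(M − (-4)·I) = 3, there are exactly 3 Jordan blocks for λ = -4.
Step 2 — from the minimal polynomial, the factor (x + 4)^2 tells us the largest block for λ = -4 has size 2.
Step 3 — with total size 5, 3 blocks, and largest block 2, the block sizes (in nonincreasing order) are [2, 2, 1].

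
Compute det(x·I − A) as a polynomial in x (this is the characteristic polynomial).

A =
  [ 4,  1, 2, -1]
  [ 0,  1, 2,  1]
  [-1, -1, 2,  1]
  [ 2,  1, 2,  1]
x^4 - 8*x^3 + 24*x^2 - 32*x + 16

Expanding det(x·I − A) (e.g. by cofactor expansion or by noting that A is similar to its Jordan form J, which has the same characteristic polynomial as A) gives
  χ_A(x) = x^4 - 8*x^3 + 24*x^2 - 32*x + 16
which factors as (x - 2)^4. The eigenvalues (with algebraic multiplicities) are λ = 2 with multiplicity 4.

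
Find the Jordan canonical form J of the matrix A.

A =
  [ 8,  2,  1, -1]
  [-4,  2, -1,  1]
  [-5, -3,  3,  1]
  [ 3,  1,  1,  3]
J_2(4) ⊕ J_2(4)

The characteristic polynomial is
  det(x·I − A) = x^4 - 16*x^3 + 96*x^2 - 256*x + 256 = (x - 4)^4

Eigenvalues and multiplicities (the geometric multiplicity of λ is n − rank(A − λI), which equals the number of Jordan blocks for λ):
  λ = 4: algebraic multiplicity = 4, geometric multiplicity = 2

Determining the block sizes for each eigenvalue:
  λ = 4: with am = 4 and gm = 2, the partition is not yet determined (e.g. several partitions of 4 into 2 parts exist). Let N = A − (4)·I. Computing rank(N^1) = 2, rank(N^2) = 0; the number of blocks of size ≥ j is rank(N^{j−1}) − rank(N^j), giving [2, 2]. So we have 2 block(s) of size 2 → block sizes [2, 2]

Assembling the blocks gives a Jordan form
J =
  [4, 1, 0, 0]
  [0, 4, 0, 0]
  [0, 0, 4, 1]
  [0, 0, 0, 4]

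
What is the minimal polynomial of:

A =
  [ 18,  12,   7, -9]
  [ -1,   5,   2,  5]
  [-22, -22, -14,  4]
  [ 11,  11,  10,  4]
x^4 - 13*x^3 + 18*x^2 + 324*x - 1080

The characteristic polynomial is χ_A(x) = (x - 6)^3*(x + 5), so the eigenvalues are known. The minimal polynomial is
  m_A(x) = Π_λ (x − λ)^{k_λ}
where k_λ is the size of the *largest* Jordan block for λ (equivalently, the smallest k with (A − λI)^k v = 0 for every generalised eigenvector v of λ).

  λ = -5: largest Jordan block has size 1, contributing (x + 5)
  λ = 6: largest Jordan block has size 3, contributing (x − 6)^3

So m_A(x) = (x - 6)^3*(x + 5) = x^4 - 13*x^3 + 18*x^2 + 324*x - 1080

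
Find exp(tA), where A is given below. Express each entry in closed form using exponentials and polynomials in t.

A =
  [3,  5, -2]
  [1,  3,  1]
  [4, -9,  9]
e^{tA} =
  [t^2*exp(5*t)/2 - 2*t*exp(5*t) + exp(5*t), -t^2*exp(5*t) + 5*t*exp(5*t), t^2*exp(5*t)/2 - 2*t*exp(5*t)]
  [t*exp(5*t), -2*t*exp(5*t) + exp(5*t), t*exp(5*t)]
  [-t^2*exp(5*t)/2 + 4*t*exp(5*t), t^2*exp(5*t) - 9*t*exp(5*t), -t^2*exp(5*t)/2 + 4*t*exp(5*t) + exp(5*t)]

Strategy: write A = P · J · P⁻¹ where J is a Jordan canonical form, so e^{tA} = P · e^{tJ} · P⁻¹, and e^{tJ} can be computed block-by-block.

A has Jordan form
J =
  [5, 1, 0]
  [0, 5, 1]
  [0, 0, 5]
(up to reordering of blocks).

Per-block formulas:
  For a 3×3 Jordan block J_3(5): exp(t · J_3(5)) = e^(5t)·(I + t·N + (t^2/2)·N^2), where N is the 3×3 nilpotent shift.

After assembling e^{tJ} and conjugating by P, we get:

e^{tA} =
  [t^2*exp(5*t)/2 - 2*t*exp(5*t) + exp(5*t), -t^2*exp(5*t) + 5*t*exp(5*t), t^2*exp(5*t)/2 - 2*t*exp(5*t)]
  [t*exp(5*t), -2*t*exp(5*t) + exp(5*t), t*exp(5*t)]
  [-t^2*exp(5*t)/2 + 4*t*exp(5*t), t^2*exp(5*t) - 9*t*exp(5*t), -t^2*exp(5*t)/2 + 4*t*exp(5*t) + exp(5*t)]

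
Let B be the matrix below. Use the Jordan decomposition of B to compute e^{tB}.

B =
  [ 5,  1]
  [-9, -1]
e^{tB} =
  [3*t*exp(2*t) + exp(2*t), t*exp(2*t)]
  [-9*t*exp(2*t), -3*t*exp(2*t) + exp(2*t)]

Strategy: write B = P · J · P⁻¹ where J is a Jordan canonical form, so e^{tB} = P · e^{tJ} · P⁻¹, and e^{tJ} can be computed block-by-block.

B has Jordan form
J =
  [2, 1]
  [0, 2]
(up to reordering of blocks).

Per-block formulas:
  For a 2×2 Jordan block J_2(2): exp(t · J_2(2)) = e^(2t)·(I + t·N), where N is the 2×2 nilpotent shift.

After assembling e^{tJ} and conjugating by P, we get:

e^{tB} =
  [3*t*exp(2*t) + exp(2*t), t*exp(2*t)]
  [-9*t*exp(2*t), -3*t*exp(2*t) + exp(2*t)]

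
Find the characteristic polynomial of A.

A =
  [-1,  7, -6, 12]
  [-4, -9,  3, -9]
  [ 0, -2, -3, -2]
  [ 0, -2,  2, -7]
x^4 + 20*x^3 + 150*x^2 + 500*x + 625

Expanding det(x·I − A) (e.g. by cofactor expansion or by noting that A is similar to its Jordan form J, which has the same characteristic polynomial as A) gives
  χ_A(x) = x^4 + 20*x^3 + 150*x^2 + 500*x + 625
which factors as (x + 5)^4. The eigenvalues (with algebraic multiplicities) are λ = -5 with multiplicity 4.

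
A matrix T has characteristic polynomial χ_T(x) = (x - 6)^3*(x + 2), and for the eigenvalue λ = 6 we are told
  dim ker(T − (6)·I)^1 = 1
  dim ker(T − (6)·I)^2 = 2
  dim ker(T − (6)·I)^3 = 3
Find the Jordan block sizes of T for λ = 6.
Block sizes for λ = 6: [3]

From the dimensions of kernels of powers, the number of Jordan blocks of size at least j is d_j − d_{j−1} where d_j = dim ker(N^j) (with d_0 = 0). Computing the differences gives [1, 1, 1].
The number of blocks of size exactly k is (#blocks of size ≥ k) − (#blocks of size ≥ k + 1), so the partition is: 1 block(s) of size 3.
In nonincreasing order the block sizes are [3].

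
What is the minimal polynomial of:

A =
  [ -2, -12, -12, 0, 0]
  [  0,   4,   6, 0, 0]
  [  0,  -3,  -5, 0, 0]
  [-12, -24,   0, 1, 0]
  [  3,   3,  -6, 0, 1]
x^2 + x - 2

The characteristic polynomial is χ_A(x) = (x - 1)^3*(x + 2)^2, so the eigenvalues are known. The minimal polynomial is
  m_A(x) = Π_λ (x − λ)^{k_λ}
where k_λ is the size of the *largest* Jordan block for λ (equivalently, the smallest k with (A − λI)^k v = 0 for every generalised eigenvector v of λ).

  λ = -2: largest Jordan block has size 1, contributing (x + 2)
  λ = 1: largest Jordan block has size 1, contributing (x − 1)

So m_A(x) = (x - 1)*(x + 2) = x^2 + x - 2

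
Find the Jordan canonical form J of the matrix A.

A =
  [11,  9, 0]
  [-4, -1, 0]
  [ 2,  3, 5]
J_2(5) ⊕ J_1(5)

The characteristic polynomial is
  det(x·I − A) = x^3 - 15*x^2 + 75*x - 125 = (x - 5)^3

Eigenvalues and multiplicities (the geometric multiplicity of λ is n − rank(A − λI), which equals the number of Jordan blocks for λ):
  λ = 5: algebraic multiplicity = 3, geometric multiplicity = 2

Determining the block sizes for each eigenvalue:
  λ = 5: 2 blocks summing to 3 forces exactly one block of size 2 and the rest size 1 → block sizes [2, 1]

Assembling the blocks gives a Jordan form
J =
  [5, 1, 0]
  [0, 5, 0]
  [0, 0, 5]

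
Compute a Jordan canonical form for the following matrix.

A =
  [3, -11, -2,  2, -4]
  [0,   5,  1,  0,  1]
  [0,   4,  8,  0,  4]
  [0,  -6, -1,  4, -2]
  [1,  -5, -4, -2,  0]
J_3(4) ⊕ J_2(4)

The characteristic polynomial is
  det(x·I − A) = x^5 - 20*x^4 + 160*x^3 - 640*x^2 + 1280*x - 1024 = (x - 4)^5

Eigenvalues and multiplicities (the geometric multiplicity of λ is n − rank(A − λI), which equals the number of Jordan blocks for λ):
  λ = 4: algebraic multiplicity = 5, geometric multiplicity = 2

Determining the block sizes for each eigenvalue:
  λ = 4: with am = 5 and gm = 2, the partition is not yet determined (e.g. several partitions of 5 into 2 parts exist). Let N = A − (4)·I. Computing rank(N^1) = 3, rank(N^2) = 1, rank(N^3) = 0; the number of blocks of size ≥ j is rank(N^{j−1}) − rank(N^j), giving [2, 2, 1]. So we have 1 block(s) of size 3, 1 block(s) of size 2 → block sizes [3, 2]

Assembling the blocks gives a Jordan form
J =
  [4, 1, 0, 0, 0]
  [0, 4, 1, 0, 0]
  [0, 0, 4, 0, 0]
  [0, 0, 0, 4, 1]
  [0, 0, 0, 0, 4]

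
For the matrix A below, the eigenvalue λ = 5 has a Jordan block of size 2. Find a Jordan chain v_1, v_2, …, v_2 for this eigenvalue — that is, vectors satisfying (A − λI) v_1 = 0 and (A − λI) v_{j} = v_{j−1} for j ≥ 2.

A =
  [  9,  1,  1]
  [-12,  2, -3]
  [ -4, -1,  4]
A Jordan chain for λ = 5 of length 2:
v_1 = (4, -12, -4)ᵀ
v_2 = (1, 0, 0)ᵀ

Let N = A − (5)·I. We want v_2 with N^2 v_2 = 0 but N^1 v_2 ≠ 0; then v_{j-1} := N · v_j for j = 2, …, 2.

Pick v_2 = (1, 0, 0)ᵀ.
Then v_1 = N · v_2 = (4, -12, -4)ᵀ.

Sanity check: (A − (5)·I) v_1 = (0, 0, 0)ᵀ = 0. ✓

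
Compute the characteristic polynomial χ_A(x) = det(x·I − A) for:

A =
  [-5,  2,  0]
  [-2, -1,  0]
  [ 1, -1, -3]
x^3 + 9*x^2 + 27*x + 27

Expanding det(x·I − A) (e.g. by cofactor expansion or by noting that A is similar to its Jordan form J, which has the same characteristic polynomial as A) gives
  χ_A(x) = x^3 + 9*x^2 + 27*x + 27
which factors as (x + 3)^3. The eigenvalues (with algebraic multiplicities) are λ = -3 with multiplicity 3.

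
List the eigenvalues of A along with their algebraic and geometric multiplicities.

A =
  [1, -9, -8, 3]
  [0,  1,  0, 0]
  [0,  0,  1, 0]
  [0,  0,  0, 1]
λ = 1: alg = 4, geom = 3

Step 1 — factor the characteristic polynomial to read off the algebraic multiplicities:
  χ_A(x) = (x - 1)^4

Step 2 — compute geometric multiplicities via the rank-nullity identity g(λ) = n − rank(A − λI):
  rank(A − (1)·I) = 1, so dim ker(A − (1)·I) = n − 1 = 3

Summary:
  λ = 1: algebraic multiplicity = 4, geometric multiplicity = 3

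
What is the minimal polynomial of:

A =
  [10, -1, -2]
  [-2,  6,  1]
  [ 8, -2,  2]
x^3 - 18*x^2 + 108*x - 216

The characteristic polynomial is χ_A(x) = (x - 6)^3, so the eigenvalues are known. The minimal polynomial is
  m_A(x) = Π_λ (x − λ)^{k_λ}
where k_λ is the size of the *largest* Jordan block for λ (equivalently, the smallest k with (A − λI)^k v = 0 for every generalised eigenvector v of λ).

  λ = 6: largest Jordan block has size 3, contributing (x − 6)^3

So m_A(x) = (x - 6)^3 = x^3 - 18*x^2 + 108*x - 216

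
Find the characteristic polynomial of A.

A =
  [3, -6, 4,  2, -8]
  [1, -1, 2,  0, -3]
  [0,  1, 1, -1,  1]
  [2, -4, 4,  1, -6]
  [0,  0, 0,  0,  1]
x^5 - 5*x^4 + 10*x^3 - 10*x^2 + 5*x - 1

Expanding det(x·I − A) (e.g. by cofactor expansion or by noting that A is similar to its Jordan form J, which has the same characteristic polynomial as A) gives
  χ_A(x) = x^5 - 5*x^4 + 10*x^3 - 10*x^2 + 5*x - 1
which factors as (x - 1)^5. The eigenvalues (with algebraic multiplicities) are λ = 1 with multiplicity 5.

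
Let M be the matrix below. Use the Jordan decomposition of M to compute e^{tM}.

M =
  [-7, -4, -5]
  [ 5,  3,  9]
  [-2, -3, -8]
e^{tM} =
  [-t^2*exp(-4*t)/2 - 3*t*exp(-4*t) + exp(-4*t), -t^2*exp(-4*t)/2 - 4*t*exp(-4*t), -t^2*exp(-4*t)/2 - 5*t*exp(-4*t)]
  [t^2*exp(-4*t) + 5*t*exp(-4*t), t^2*exp(-4*t) + 7*t*exp(-4*t) + exp(-4*t), t^2*exp(-4*t) + 9*t*exp(-4*t)]
  [-t^2*exp(-4*t)/2 - 2*t*exp(-4*t), -t^2*exp(-4*t)/2 - 3*t*exp(-4*t), -t^2*exp(-4*t)/2 - 4*t*exp(-4*t) + exp(-4*t)]

Strategy: write M = P · J · P⁻¹ where J is a Jordan canonical form, so e^{tM} = P · e^{tJ} · P⁻¹, and e^{tJ} can be computed block-by-block.

M has Jordan form
J =
  [-4,  1,  0]
  [ 0, -4,  1]
  [ 0,  0, -4]
(up to reordering of blocks).

Per-block formulas:
  For a 3×3 Jordan block J_3(-4): exp(t · J_3(-4)) = e^(-4t)·(I + t·N + (t^2/2)·N^2), where N is the 3×3 nilpotent shift.

After assembling e^{tJ} and conjugating by P, we get:

e^{tM} =
  [-t^2*exp(-4*t)/2 - 3*t*exp(-4*t) + exp(-4*t), -t^2*exp(-4*t)/2 - 4*t*exp(-4*t), -t^2*exp(-4*t)/2 - 5*t*exp(-4*t)]
  [t^2*exp(-4*t) + 5*t*exp(-4*t), t^2*exp(-4*t) + 7*t*exp(-4*t) + exp(-4*t), t^2*exp(-4*t) + 9*t*exp(-4*t)]
  [-t^2*exp(-4*t)/2 - 2*t*exp(-4*t), -t^2*exp(-4*t)/2 - 3*t*exp(-4*t), -t^2*exp(-4*t)/2 - 4*t*exp(-4*t) + exp(-4*t)]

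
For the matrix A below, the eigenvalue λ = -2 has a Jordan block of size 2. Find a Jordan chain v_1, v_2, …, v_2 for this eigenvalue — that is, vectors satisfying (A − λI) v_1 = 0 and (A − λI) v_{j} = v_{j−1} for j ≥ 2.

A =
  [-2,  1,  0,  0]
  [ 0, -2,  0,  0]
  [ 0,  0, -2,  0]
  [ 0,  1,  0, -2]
A Jordan chain for λ = -2 of length 2:
v_1 = (1, 0, 0, 1)ᵀ
v_2 = (0, 1, 0, 0)ᵀ

Let N = A − (-2)·I. We want v_2 with N^2 v_2 = 0 but N^1 v_2 ≠ 0; then v_{j-1} := N · v_j for j = 2, …, 2.

Pick v_2 = (0, 1, 0, 0)ᵀ.
Then v_1 = N · v_2 = (1, 0, 0, 1)ᵀ.

Sanity check: (A − (-2)·I) v_1 = (0, 0, 0, 0)ᵀ = 0. ✓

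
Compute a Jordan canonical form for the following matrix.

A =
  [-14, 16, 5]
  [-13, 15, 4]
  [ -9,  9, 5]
J_3(2)

The characteristic polynomial is
  det(x·I − A) = x^3 - 6*x^2 + 12*x - 8 = (x - 2)^3

Eigenvalues and multiplicities (the geometric multiplicity of λ is n − rank(A − λI), which equals the number of Jordan blocks for λ):
  λ = 2: algebraic multiplicity = 3, geometric multiplicity = 1

Determining the block sizes for each eigenvalue:
  λ = 2: one block (gm = 1), so the single block has size am = 3 → block sizes [3]

Assembling the blocks gives a Jordan form
J =
  [2, 1, 0]
  [0, 2, 1]
  [0, 0, 2]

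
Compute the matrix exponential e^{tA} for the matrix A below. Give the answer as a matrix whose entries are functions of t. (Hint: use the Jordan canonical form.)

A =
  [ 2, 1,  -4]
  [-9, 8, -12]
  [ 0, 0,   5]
e^{tA} =
  [-3*t*exp(5*t) + exp(5*t), t*exp(5*t), -4*t*exp(5*t)]
  [-9*t*exp(5*t), 3*t*exp(5*t) + exp(5*t), -12*t*exp(5*t)]
  [0, 0, exp(5*t)]

Strategy: write A = P · J · P⁻¹ where J is a Jordan canonical form, so e^{tA} = P · e^{tJ} · P⁻¹, and e^{tJ} can be computed block-by-block.

A has Jordan form
J =
  [5, 1, 0]
  [0, 5, 0]
  [0, 0, 5]
(up to reordering of blocks).

Per-block formulas:
  For a 1×1 block at λ = 5: exp(t · [5]) = [e^(5t)].
  For a 2×2 Jordan block J_2(5): exp(t · J_2(5)) = e^(5t)·(I + t·N), where N is the 2×2 nilpotent shift.

After assembling e^{tJ} and conjugating by P, we get:

e^{tA} =
  [-3*t*exp(5*t) + exp(5*t), t*exp(5*t), -4*t*exp(5*t)]
  [-9*t*exp(5*t), 3*t*exp(5*t) + exp(5*t), -12*t*exp(5*t)]
  [0, 0, exp(5*t)]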